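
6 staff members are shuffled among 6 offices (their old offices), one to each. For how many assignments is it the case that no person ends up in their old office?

265

Recurrence: !6 = 6·!5 + (-1)^6.
!6 = 6·44 + 1 = 265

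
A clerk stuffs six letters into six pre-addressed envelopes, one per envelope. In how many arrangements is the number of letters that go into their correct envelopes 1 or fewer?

529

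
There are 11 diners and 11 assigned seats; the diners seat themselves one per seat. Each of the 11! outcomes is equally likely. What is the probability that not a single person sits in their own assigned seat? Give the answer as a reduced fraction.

Favorable outcomes: !11 = 14684570.
Total outcomes: 11! = 39916800.
Probability = 14684570/39916800 = 1468457/3991680.

1468457/3991680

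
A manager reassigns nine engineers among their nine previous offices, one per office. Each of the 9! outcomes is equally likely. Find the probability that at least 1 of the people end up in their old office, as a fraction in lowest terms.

28673/45360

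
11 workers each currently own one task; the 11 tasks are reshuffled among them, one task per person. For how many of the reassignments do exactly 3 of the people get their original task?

2447445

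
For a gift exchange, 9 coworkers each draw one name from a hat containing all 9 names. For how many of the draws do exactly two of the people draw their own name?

66744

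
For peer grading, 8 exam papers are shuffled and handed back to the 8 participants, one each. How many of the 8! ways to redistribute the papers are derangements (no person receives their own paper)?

14833

The subfactorial !8 = [8!/e] (nearest integer).
8! = 40320, and 40320/e ≈ 14832.90, so !8 = 14833.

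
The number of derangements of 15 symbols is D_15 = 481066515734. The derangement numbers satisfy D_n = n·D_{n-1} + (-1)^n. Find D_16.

D_16 = 16·481066515734 + 1 = 7697064251745.

7697064251745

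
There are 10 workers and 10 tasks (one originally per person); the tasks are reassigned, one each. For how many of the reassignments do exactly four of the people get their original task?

55650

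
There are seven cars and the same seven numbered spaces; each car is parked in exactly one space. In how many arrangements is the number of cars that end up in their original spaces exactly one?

1855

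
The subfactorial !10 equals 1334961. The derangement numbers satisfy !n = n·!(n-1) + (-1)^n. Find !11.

!11 = 11·1334961 - 1 = 14684570.

14684570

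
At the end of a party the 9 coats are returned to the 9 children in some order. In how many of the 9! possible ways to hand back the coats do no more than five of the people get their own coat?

362675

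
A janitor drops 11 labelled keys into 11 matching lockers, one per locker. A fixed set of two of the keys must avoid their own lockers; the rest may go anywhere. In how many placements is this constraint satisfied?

33022080

Let A_j be the event that the j-th constrained one is fixed. By inclusion-exclusion over the 2 events:
Σ_{j=0}^{2} (-1)^j C(2,j)(11-j)!
= C(2,0)·11! - C(2,1)·10! + C(2,2)·9!
= 39916800 - 7257600 + 362880
= 33022080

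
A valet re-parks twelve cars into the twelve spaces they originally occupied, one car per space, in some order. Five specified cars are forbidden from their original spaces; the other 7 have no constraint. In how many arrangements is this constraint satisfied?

312273360

Inclusion-exclusion on the 5 forbidden self-matches:
Σ_{j=0}^{5} (-1)^j C(5,j)(12-j)!
= C(5,0)·12! - C(5,1)·11! + C(5,2)·10! - C(5,3)·9! + C(5,4)·8! - C(5,5)·7!
= 479001600 - 199584000 + 36288000 - 3628800 + 201600 - 5040
= 312273360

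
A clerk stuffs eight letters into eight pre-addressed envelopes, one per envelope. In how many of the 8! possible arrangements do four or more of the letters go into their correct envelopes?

# with exactly i fixed is C(8,i)·!(8-i); sum over i=4..8:
  i=4: C(8,4)·!4 = 70·9 = 630
  i=5: C(8,5)·!3 = 56·2 = 112
  i=6: C(8,6)·!2 = 28·1 = 28
  i=7: C(8,7)·!1 = 8·0 = 0
  i=8: C(8,8)·!0 = 1·1 = 1
Total = 771.

771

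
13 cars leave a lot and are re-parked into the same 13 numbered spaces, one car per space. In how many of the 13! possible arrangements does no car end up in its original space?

2290792932

!13 is the nearest integer to 13!/e.
13! = 6227020800, and 6227020800/e ≈ 2290792932.07, so !13 = 2290792932.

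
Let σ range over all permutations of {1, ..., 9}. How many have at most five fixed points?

362675

Sum C(9,i)·!(9-i) for i = 0..5:
  i=0: C(9,0)·!9 = 1·133496 = 133496
  i=1: C(9,1)·!8 = 9·14833 = 133497
  i=2: C(9,2)·!7 = 36·1854 = 66744
  i=3: C(9,3)·!6 = 84·265 = 22260
  i=4: C(9,4)·!5 = 126·44 = 5544
  i=5: C(9,5)·!4 = 126·9 = 1134
Total = 362675.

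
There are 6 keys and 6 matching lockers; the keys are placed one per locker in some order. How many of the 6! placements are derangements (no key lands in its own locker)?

265

The number of derangements of 6 is !6 = Σ_{k=0}^{6} (-1)^k·6!/k!
= 6! - 6!/1! + 6!/2! - 6!/3! + 6!/4! - 6!/5! + 6!/6!
= 720 - 720 + 360 - 120 + 30 - 6 + 1
= 265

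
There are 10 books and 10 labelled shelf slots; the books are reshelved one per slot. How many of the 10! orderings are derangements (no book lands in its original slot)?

1334961

Recurrence: !10 = 9·(!9 + !8).
!10 = 9·(133496 + 14833) = 9·148329 = 1334961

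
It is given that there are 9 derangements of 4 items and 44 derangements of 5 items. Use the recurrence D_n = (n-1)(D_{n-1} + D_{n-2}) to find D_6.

D_6 = (6-1)·(D_5 + D_4) = 5·(44 + 9) = 5·53 = 265.

265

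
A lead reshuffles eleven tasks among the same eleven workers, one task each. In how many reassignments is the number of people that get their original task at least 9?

Sum C(11,i)·!(11-i) for i = 9..11:
  i=9: C(11,9)·!2 = 55·1 = 55
  i=10: C(11,10)·!1 = 11·0 = 0
  i=11: C(11,11)·!0 = 1·1 = 1
Total = 56.

56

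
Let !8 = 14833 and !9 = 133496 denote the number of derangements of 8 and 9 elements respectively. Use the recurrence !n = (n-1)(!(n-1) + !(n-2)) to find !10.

1334961

!10 = (10-1)·(!9 + !8) = 9·(133496 + 14833) = 9·148329 = 1334961.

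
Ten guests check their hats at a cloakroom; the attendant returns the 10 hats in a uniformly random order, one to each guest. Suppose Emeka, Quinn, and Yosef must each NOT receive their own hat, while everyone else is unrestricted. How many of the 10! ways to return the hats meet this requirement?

2656080

Inclusion-exclusion on the 3 forbidden self-matches:
Σ_{j=0}^{3} (-1)^j C(3,j)(10-j)!
= C(3,0)·10! - C(3,1)·9! + C(3,2)·8! - C(3,3)·7!
= 3628800 - 1088640 + 120960 - 5040
= 2656080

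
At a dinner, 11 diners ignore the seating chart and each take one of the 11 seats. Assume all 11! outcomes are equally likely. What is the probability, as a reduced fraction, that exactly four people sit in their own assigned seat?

103/6720

Favorable outcomes: C(11,4)·!7 = 330·1854 = 611820.
Total outcomes: 11! = 39916800.
Probability = 611820/39916800 = 103/6720.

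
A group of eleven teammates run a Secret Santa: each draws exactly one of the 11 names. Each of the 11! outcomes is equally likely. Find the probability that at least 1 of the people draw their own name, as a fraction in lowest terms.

Favorable outcomes: Σ_{i≥1} C(11,i)·!(11-i) = 11·1334961 + 55·133496 + 165·14833 + 330·1854 + 462·265 + 462·44 + 330·9 + 165·2 + 55·1 + 11·0 + 1·1 = 25232230.
Total outcomes: 11! = 39916800.
Probability = 25232230/39916800 = 2523223/3991680.

2523223/3991680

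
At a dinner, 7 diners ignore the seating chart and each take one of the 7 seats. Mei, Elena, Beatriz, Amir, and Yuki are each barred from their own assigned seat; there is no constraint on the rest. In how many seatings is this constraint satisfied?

2428

Let A_j be the event that the j-th constrained one is fixed. By inclusion-exclusion over the 5 events:
Σ_{j=0}^{5} (-1)^j C(5,j)(7-j)!
= C(5,0)·7! - C(5,1)·6! + C(5,2)·5! - C(5,3)·4! + C(5,4)·3! - C(5,5)·2!
= 5040 - 3600 + 1200 - 240 + 30 - 2
= 2428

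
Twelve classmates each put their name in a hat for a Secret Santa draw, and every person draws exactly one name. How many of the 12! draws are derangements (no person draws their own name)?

!12 is the nearest integer to 12!/e.
12! = 479001600, and 479001600/e ≈ 176214840.93, so !12 = 176214841.

176214841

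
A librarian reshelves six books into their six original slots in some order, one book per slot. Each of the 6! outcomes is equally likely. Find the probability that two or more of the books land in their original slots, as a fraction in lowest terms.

191/720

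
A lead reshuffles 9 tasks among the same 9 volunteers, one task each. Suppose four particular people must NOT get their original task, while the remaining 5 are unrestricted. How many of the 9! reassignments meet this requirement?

229080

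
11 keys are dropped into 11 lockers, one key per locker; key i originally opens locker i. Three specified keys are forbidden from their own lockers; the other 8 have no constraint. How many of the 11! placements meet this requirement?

Inclusion-exclusion on the 3 forbidden self-matches:
Σ_{j=0}^{3} (-1)^j C(3,j)(11-j)!
= C(3,0)·11! - C(3,1)·10! + C(3,2)·9! - C(3,3)·8!
= 39916800 - 10886400 + 1088640 - 40320
= 30078720

30078720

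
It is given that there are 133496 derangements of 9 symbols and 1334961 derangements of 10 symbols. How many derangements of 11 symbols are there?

14684570

D_11 = (11-1)·(D_10 + D_9) = 10·(1334961 + 133496) = 10·1468457 = 14684570.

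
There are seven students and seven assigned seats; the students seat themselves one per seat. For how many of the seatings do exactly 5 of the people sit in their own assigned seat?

Choose which 5 of the 7 are fixed: C(7,5) = 21.
The remaining 2 must be deranged: !2 = 1.
Total: 21 × 1 = 21.

21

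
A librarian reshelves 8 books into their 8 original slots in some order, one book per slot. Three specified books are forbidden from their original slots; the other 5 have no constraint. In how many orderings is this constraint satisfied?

Inclusion-exclusion on the 3 forbidden self-matches:
Σ_{j=0}^{3} (-1)^j C(3,j)(8-j)!
= C(3,0)·8! - C(3,1)·7! + C(3,2)·6! - C(3,3)·5!
= 40320 - 15120 + 2160 - 120
= 27240

27240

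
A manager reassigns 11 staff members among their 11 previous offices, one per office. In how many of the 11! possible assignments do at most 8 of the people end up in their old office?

39916744

# with exactly i fixed is C(11,i)·!(11-i); sum over i=0..8:
  i=0: C(11,0)·!11 = 1·14684570 = 14684570
  i=1: C(11,1)·!10 = 11·1334961 = 14684571
  i=2: C(11,2)·!9 = 55·133496 = 7342280
  i=3: C(11,3)·!8 = 165·14833 = 2447445
  i=4: C(11,4)·!7 = 330·1854 = 611820
  i=5: C(11,5)·!6 = 462·265 = 122430
  i=6: C(11,6)·!5 = 462·44 = 20328
  i=7: C(11,7)·!4 = 330·9 = 2970
  i=8: C(11,8)·!3 = 165·2 = 330
Total = 39916744.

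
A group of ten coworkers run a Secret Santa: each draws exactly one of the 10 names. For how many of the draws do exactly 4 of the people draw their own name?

55650

Choose which 4 of the 10 are fixed: C(10,4) = 210.
The other 6 form a derangement: !6 = 265.
Total: 210 × 265 = 55650.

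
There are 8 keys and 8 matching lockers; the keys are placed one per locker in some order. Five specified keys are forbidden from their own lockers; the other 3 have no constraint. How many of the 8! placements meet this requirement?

21234

Let A_j be the event that the j-th constrained one is fixed. By inclusion-exclusion over the 5 events:
Σ_{j=0}^{5} (-1)^j C(5,j)(8-j)!
= C(5,0)·8! - C(5,1)·7! + C(5,2)·6! - C(5,3)·5! + C(5,4)·4! - C(5,5)·3!
= 40320 - 25200 + 7200 - 1200 + 120 - 6
= 21234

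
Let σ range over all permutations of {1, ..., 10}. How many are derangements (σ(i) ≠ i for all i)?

1334961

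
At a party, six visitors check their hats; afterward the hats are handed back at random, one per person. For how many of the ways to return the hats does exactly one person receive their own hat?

264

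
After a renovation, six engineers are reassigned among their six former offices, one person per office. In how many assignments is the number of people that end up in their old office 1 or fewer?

529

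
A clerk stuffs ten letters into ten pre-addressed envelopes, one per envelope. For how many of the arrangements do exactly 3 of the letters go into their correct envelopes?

222480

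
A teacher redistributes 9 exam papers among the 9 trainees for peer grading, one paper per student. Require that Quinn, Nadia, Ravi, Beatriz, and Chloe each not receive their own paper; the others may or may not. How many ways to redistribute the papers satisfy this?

205056

Let A_j be the event that the j-th constrained one is fixed. By inclusion-exclusion over the 5 events:
Σ_{j=0}^{5} (-1)^j C(5,j)(9-j)!
= C(5,0)·9! - C(5,1)·8! + C(5,2)·7! - C(5,3)·6! + C(5,4)·5! - C(5,5)·4!
= 362880 - 201600 + 50400 - 7200 + 600 - 24
= 205056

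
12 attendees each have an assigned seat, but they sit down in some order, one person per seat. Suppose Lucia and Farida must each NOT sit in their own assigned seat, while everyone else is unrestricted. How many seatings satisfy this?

402796800

Let A_j be the event that the j-th constrained one is fixed. By inclusion-exclusion over the 2 events:
Σ_{j=0}^{2} (-1)^j C(2,j)(12-j)!
= C(2,0)·12! - C(2,1)·11! + C(2,2)·10!
= 479001600 - 79833600 + 3628800
= 402796800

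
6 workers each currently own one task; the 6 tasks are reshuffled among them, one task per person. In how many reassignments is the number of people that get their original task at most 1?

529

# with exactly i fixed is C(6,i)·!(6-i); sum over i=0..1:
  i=0: C(6,0)·!6 = 1·265 = 265
  i=1: C(6,1)·!5 = 6·44 = 264
Total = 529.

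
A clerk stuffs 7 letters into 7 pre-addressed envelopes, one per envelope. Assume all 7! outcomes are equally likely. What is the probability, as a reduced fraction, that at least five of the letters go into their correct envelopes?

Favorable outcomes: Σ_{i≥5} C(7,i)·!(7-i) = 21·1 + 7·0 + 1·1 = 22.
Total outcomes: 7! = 5040.
Probability = 22/5040 = 11/2520.

11/2520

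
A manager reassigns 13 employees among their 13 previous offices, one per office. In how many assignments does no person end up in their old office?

2290792932

By inclusion-exclusion, !13 = Σ (-1)^k · 13!/k! for k=0..13
= 13! - 13!/1! + 13!/2! - 13!/3! + 13!/4! - 13!/5! + 13!/6! - 13!/7! + 13!/8! - 13!/9! + 13!/10! - 13!/11! + 13!/12! - 13!/13!
= 6227020800 - 6227020800 + 3113510400 - 1037836800 + 259459200 - 51891840 + 8648640 - 1235520 + 154440 - 17160 + 1716 - 156 + 13 - 1
= 2290792932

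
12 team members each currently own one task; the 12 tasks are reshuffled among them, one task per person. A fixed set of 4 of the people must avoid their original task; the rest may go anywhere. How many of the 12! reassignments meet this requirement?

339696000

Inclusion-exclusion on the 4 forbidden self-matches:
Σ_{j=0}^{4} (-1)^j C(4,j)(12-j)!
= C(4,0)·12! - C(4,1)·11! + C(4,2)·10! - C(4,3)·9! + C(4,4)·8!
= 479001600 - 159667200 + 21772800 - 1451520 + 40320
= 339696000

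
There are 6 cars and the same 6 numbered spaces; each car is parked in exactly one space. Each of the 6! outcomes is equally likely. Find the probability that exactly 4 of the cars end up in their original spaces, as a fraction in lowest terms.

1/48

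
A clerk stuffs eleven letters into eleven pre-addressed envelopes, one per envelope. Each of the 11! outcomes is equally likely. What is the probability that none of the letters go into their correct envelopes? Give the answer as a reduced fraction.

1468457/3991680

Favorable outcomes: !11 = 14684570.
Total outcomes: 11! = 39916800.
Probability = 14684570/39916800 = 1468457/3991680.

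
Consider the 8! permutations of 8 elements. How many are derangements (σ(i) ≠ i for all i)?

14833

The subfactorial !8 = [8!/e] (nearest integer).
8! = 40320, and 40320/e ≈ 14832.90, so !8 = 14833.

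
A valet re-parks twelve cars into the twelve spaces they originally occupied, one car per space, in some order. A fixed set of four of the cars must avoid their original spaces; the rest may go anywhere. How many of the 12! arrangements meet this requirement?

Inclusion-exclusion on the 4 forbidden self-matches:
Σ_{j=0}^{4} (-1)^j C(4,j)(12-j)!
= C(4,0)·12! - C(4,1)·11! + C(4,2)·10! - C(4,3)·9! + C(4,4)·8!
= 479001600 - 159667200 + 21772800 - 1451520 + 40320
= 339696000

339696000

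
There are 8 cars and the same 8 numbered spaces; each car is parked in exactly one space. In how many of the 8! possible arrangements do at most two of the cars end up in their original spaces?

# with exactly i fixed is C(8,i)·!(8-i); sum over i=0..2:
  i=0: C(8,0)·!8 = 1·14833 = 14833
  i=1: C(8,1)·!7 = 8·1854 = 14832
  i=2: C(8,2)·!6 = 28·265 = 7420
Total = 37085.

37085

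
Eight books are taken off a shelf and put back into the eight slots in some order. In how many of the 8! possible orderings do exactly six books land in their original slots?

28

Choose which 6 of the 8 are fixed: C(8,6) = 28.
The remaining 2 must be deranged: !2 = 1.
Total: 28 × 1 = 28.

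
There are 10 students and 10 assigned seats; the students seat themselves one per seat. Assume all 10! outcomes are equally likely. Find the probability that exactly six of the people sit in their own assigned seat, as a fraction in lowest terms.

Favorable outcomes: C(10,6)·!4 = 210·9 = 1890.
Total outcomes: 10! = 3628800.
Probability = 1890/3628800 = 1/1920.

1/1920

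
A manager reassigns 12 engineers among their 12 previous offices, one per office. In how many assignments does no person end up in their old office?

176214841

!12 = 12! · Σ_{k=0}^{12} (-1)^k/k!
= 12! - 12!/1! + 12!/2! - 12!/3! + 12!/4! - 12!/5! + 12!/6! - 12!/7! + 12!/8! - 12!/9! + 12!/10! - 12!/11! + 12!/12!
= 479001600 - 479001600 + 239500800 - 79833600 + 19958400 - 3991680 + 665280 - 95040 + 11880 - 1320 + 132 - 12 + 1
= 176214841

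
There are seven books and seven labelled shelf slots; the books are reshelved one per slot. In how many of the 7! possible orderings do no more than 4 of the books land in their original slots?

5018

Sum C(7,i)·!(7-i) for i = 0..4:
  i=0: C(7,0)·!7 = 1·1854 = 1854
  i=1: C(7,1)·!6 = 7·265 = 1855
  i=2: C(7,2)·!5 = 21·44 = 924
  i=3: C(7,3)·!4 = 35·9 = 315
  i=4: C(7,4)·!3 = 35·2 = 70
Total = 5018.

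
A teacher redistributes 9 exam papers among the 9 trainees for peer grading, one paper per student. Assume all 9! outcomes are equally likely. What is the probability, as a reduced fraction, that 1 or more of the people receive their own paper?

28673/45360

Favorable outcomes: Σ_{i≥1} C(9,i)·!(9-i) = 9·14833 + 36·1854 + 84·265 + 126·44 + 126·9 + 84·2 + 36·1 + 9·0 + 1·1 = 229384.
Total outcomes: 9! = 362880.
Probability = 229384/362880 = 28673/45360.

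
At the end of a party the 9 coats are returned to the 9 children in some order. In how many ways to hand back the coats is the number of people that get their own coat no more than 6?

362843

Sum C(9,i)·!(9-i) for i = 0..6:
  i=0: C(9,0)·!9 = 1·133496 = 133496
  i=1: C(9,1)·!8 = 9·14833 = 133497
  i=2: C(9,2)·!7 = 36·1854 = 66744
  i=3: C(9,3)·!6 = 84·265 = 22260
  i=4: C(9,4)·!5 = 126·44 = 5544
  i=5: C(9,5)·!4 = 126·9 = 1134
  i=6: C(9,6)·!3 = 84·2 = 168
Total = 362843.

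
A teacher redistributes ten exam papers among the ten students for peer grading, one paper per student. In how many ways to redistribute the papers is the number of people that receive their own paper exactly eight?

45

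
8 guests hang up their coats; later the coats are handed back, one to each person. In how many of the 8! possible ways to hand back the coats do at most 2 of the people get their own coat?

# with exactly i fixed is C(8,i)·!(8-i); sum over i=0..2:
  i=0: C(8,0)·!8 = 1·14833 = 14833
  i=1: C(8,1)·!7 = 8·1854 = 14832
  i=2: C(8,2)·!6 = 28·265 = 7420
Total = 37085.

37085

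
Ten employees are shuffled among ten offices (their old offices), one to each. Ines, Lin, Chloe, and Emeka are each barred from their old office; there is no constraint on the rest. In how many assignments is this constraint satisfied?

Inclusion-exclusion on the 4 forbidden self-matches:
Σ_{j=0}^{4} (-1)^j C(4,j)(10-j)!
= C(4,0)·10! - C(4,1)·9! + C(4,2)·8! - C(4,3)·7! + C(4,4)·6!
= 3628800 - 1451520 + 241920 - 20160 + 720
= 2399760

2399760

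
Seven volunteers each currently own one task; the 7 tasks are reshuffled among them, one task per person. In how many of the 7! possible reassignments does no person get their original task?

!7 = 7! · Σ_{k=0}^{7} (-1)^k/k!
= 7! - 7!/1! + 7!/2! - 7!/3! + 7!/4! - 7!/5! + 7!/6! - 7!/7!
= 5040 - 5040 + 2520 - 840 + 210 - 42 + 7 - 1
= 1854

1854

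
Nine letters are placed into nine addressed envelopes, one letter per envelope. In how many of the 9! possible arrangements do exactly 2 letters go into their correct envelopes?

Pick the 2 fixed positions: C(9,2) = 36 ways.
The remaining 7 must be deranged: !7 = 1854.
Total: 36 × 1854 = 66744.

66744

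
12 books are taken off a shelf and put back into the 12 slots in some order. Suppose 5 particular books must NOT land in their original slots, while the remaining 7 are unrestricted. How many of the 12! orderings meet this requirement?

Let A_j be the event that the j-th constrained one is fixed. By inclusion-exclusion over the 5 events:
Σ_{j=0}^{5} (-1)^j C(5,j)(12-j)!
= C(5,0)·12! - C(5,1)·11! + C(5,2)·10! - C(5,3)·9! + C(5,4)·8! - C(5,5)·7!
= 479001600 - 199584000 + 36288000 - 3628800 + 201600 - 5040
= 312273360

312273360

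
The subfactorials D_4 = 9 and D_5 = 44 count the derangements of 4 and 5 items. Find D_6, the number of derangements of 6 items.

265

D_6 = (6-1)·(D_5 + D_4) = 5·(44 + 9) = 5·53 = 265.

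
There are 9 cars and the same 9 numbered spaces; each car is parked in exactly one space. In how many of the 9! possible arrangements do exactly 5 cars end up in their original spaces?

1134

Pick the 5 fixed positions: C(9,5) = 126 ways.
The other 4 form a derangement: !4 = 9.
Total: 126 × 9 = 1134.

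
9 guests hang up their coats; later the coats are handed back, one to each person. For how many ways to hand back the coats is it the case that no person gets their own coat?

!9 is the nearest integer to 9!/e.
9! = 362880, and 362880/e ≈ 133496.09, so !9 = 133496.

133496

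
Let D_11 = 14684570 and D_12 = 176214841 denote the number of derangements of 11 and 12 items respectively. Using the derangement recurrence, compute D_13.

2290792932

D_13 = (13-1)·(D_12 + D_11) = 12·(176214841 + 14684570) = 12·190899411 = 2290792932.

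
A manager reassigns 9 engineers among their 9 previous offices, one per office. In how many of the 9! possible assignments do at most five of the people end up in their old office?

362675

Sum C(9,i)·!(9-i) for i = 0..5:
  i=0: C(9,0)·!9 = 1·133496 = 133496
  i=1: C(9,1)·!8 = 9·14833 = 133497
  i=2: C(9,2)·!7 = 36·1854 = 66744
  i=3: C(9,3)·!6 = 84·265 = 22260
  i=4: C(9,4)·!5 = 126·44 = 5544
  i=5: C(9,5)·!4 = 126·9 = 1134
Total = 362675.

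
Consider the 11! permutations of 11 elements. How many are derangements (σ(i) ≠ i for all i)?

!11 is the nearest integer to 11!/e.
11! = 39916800, and 39916800/e ≈ 14684570.08, so !11 = 14684570.

14684570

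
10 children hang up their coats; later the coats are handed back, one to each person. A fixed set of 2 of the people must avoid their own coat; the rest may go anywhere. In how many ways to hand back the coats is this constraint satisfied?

Inclusion-exclusion on the 2 forbidden self-matches:
Σ_{j=0}^{2} (-1)^j C(2,j)(10-j)!
= C(2,0)·10! - C(2,1)·9! + C(2,2)·8!
= 3628800 - 725760 + 40320
= 2943360

2943360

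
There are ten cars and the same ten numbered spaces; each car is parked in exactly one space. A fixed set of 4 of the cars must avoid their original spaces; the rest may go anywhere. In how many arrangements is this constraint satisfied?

2399760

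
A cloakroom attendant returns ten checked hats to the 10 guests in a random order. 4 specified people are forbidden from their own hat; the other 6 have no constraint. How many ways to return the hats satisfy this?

Inclusion-exclusion on the 4 forbidden self-matches:
Σ_{j=0}^{4} (-1)^j C(4,j)(10-j)!
= C(4,0)·10! - C(4,1)·9! + C(4,2)·8! - C(4,3)·7! + C(4,4)·6!
= 3628800 - 1451520 + 241920 - 20160 + 720
= 2399760

2399760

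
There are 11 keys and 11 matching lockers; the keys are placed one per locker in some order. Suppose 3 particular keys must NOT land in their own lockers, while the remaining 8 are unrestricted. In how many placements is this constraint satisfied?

Inclusion-exclusion on the 3 forbidden self-matches:
Σ_{j=0}^{3} (-1)^j C(3,j)(11-j)!
= C(3,0)·11! - C(3,1)·10! + C(3,2)·9! - C(3,3)·8!
= 39916800 - 10886400 + 1088640 - 40320
= 30078720

30078720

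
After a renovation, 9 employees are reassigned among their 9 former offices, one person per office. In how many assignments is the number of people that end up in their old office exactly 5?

Pick the 5 fixed positions: C(9,5) = 126 ways.
The other 4 form a derangement: !4 = 9.
Total: 126 × 9 = 1134.

1134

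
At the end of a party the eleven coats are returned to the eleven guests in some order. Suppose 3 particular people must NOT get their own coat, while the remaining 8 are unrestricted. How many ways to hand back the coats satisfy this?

30078720

Let A_j be the event that the j-th constrained one is fixed. By inclusion-exclusion over the 3 events:
Σ_{j=0}^{3} (-1)^j C(3,j)(11-j)!
= C(3,0)·11! - C(3,1)·10! + C(3,2)·9! - C(3,3)·8!
= 39916800 - 10886400 + 1088640 - 40320
= 30078720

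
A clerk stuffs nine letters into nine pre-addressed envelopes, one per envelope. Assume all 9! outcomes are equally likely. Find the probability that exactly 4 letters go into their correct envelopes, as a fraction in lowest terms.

11/720

Favorable outcomes: C(9,4)·!5 = 126·44 = 5544.
Total outcomes: 9! = 362880.
Probability = 5544/362880 = 11/720.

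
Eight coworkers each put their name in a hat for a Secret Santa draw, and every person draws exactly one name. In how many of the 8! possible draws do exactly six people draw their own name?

Pick the 6 fixed positions: C(8,6) = 28 ways.
The other 2 form a derangement: !2 = 1.
Total: 28 × 1 = 28.

28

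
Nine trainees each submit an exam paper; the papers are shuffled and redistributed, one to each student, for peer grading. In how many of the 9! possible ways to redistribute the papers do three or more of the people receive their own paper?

29143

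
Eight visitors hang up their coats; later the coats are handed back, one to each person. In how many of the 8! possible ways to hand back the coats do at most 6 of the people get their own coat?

Sum C(8,i)·!(8-i) for i = 0..6:
  i=0: C(8,0)·!8 = 1·14833 = 14833
  i=1: C(8,1)·!7 = 8·1854 = 14832
  i=2: C(8,2)·!6 = 28·265 = 7420
  i=3: C(8,3)·!5 = 56·44 = 2464
  i=4: C(8,4)·!4 = 70·9 = 630
  i=5: C(8,5)·!3 = 56·2 = 112
  i=6: C(8,6)·!2 = 28·1 = 28
Total = 40319.

40319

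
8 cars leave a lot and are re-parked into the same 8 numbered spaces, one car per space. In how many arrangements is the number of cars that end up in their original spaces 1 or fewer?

29665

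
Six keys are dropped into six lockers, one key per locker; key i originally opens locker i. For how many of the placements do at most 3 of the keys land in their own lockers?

704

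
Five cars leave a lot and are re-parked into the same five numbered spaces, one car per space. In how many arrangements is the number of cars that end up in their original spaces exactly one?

45

Pick the single fixed position: C(5,1) = 5 ways.
The other 4 form a derangement: !4 = 9.
Total: 5 × 9 = 45.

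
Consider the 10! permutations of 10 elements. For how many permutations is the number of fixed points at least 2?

958879

# with exactly i fixed is C(10,i)·!(10-i); sum over i=2..10:
  i=2: C(10,2)·!8 = 45·14833 = 667485
  i=3: C(10,3)·!7 = 120·1854 = 222480
  i=4: C(10,4)·!6 = 210·265 = 55650
  i=5: C(10,5)·!5 = 252·44 = 11088
  i=6: C(10,6)·!4 = 210·9 = 1890
  i=7: C(10,7)·!3 = 120·2 = 240
  i=8: C(10,8)·!2 = 45·1 = 45
  i=9: C(10,9)·!1 = 10·0 = 0
  i=10: C(10,10)·!0 = 1·1 = 1
Total = 958879.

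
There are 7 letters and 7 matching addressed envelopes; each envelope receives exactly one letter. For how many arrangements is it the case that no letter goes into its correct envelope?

1854

The number of derangements of 7 is !7 = Σ_{k=0}^{7} (-1)^k·7!/k!
= 7! - 7!/1! + 7!/2! - 7!/3! + 7!/4! - 7!/5! + 7!/6! - 7!/7!
= 5040 - 5040 + 2520 - 840 + 210 - 42 + 7 - 1
= 1854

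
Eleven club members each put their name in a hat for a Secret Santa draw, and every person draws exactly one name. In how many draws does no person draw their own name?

14684570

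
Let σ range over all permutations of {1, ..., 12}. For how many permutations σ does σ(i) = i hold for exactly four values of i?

7342335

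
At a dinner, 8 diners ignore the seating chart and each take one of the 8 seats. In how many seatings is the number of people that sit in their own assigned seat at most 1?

29665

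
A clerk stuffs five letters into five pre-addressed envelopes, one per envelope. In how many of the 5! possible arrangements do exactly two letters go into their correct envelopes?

Pick the 2 fixed positions: C(5,2) = 10 ways.
The remaining 3 must be deranged: !3 = 2.
Total: 10 × 2 = 20.

20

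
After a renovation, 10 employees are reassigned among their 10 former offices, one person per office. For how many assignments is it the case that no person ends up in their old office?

!10 is the nearest integer to 10!/e.
10! = 3628800, and 3628800/e ≈ 1334960.92, so !10 = 1334961.

1334961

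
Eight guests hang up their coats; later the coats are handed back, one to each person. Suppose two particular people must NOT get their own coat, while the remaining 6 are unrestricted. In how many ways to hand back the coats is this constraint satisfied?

Inclusion-exclusion on the 2 forbidden self-matches:
Σ_{j=0}^{2} (-1)^j C(2,j)(8-j)!
= C(2,0)·8! - C(2,1)·7! + C(2,2)·6!
= 40320 - 10080 + 720
= 30960

30960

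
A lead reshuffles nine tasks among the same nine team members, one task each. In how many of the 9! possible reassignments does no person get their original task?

133496

The number of derangements of 9 is !9 = Σ_{k=0}^{9} (-1)^k·9!/k!
= 9! - 9!/1! + 9!/2! - 9!/3! + 9!/4! - 9!/5! + 9!/6! - 9!/7! + 9!/8! - 9!/9!
= 362880 - 362880 + 181440 - 60480 + 15120 - 3024 + 504 - 72 + 9 - 1
= 133496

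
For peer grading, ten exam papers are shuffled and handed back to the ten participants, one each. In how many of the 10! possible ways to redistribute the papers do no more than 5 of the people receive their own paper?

Sum C(10,i)·!(10-i) for i = 0..5:
  i=0: C(10,0)·!10 = 1·1334961 = 1334961
  i=1: C(10,1)·!9 = 10·133496 = 1334960
  i=2: C(10,2)·!8 = 45·14833 = 667485
  i=3: C(10,3)·!7 = 120·1854 = 222480
  i=4: C(10,4)·!6 = 210·265 = 55650
  i=5: C(10,5)·!5 = 252·44 = 11088
Total = 3626624.

3626624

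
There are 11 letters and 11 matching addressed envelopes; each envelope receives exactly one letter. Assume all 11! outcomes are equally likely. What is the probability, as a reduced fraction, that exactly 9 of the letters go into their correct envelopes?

Favorable outcomes: C(11,9)·!2 = 55·1 = 55.
Total outcomes: 11! = 39916800.
Probability = 55/39916800 = 1/725760.

1/725760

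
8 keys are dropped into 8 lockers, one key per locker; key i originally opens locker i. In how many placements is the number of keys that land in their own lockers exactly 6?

Pick the 6 fixed positions: C(8,6) = 28 ways.
The remaining 2 must be deranged: !2 = 1.
Total: 28 × 1 = 28.

28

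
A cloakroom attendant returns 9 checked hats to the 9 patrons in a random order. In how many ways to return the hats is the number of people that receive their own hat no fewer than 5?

Sum C(9,i)·!(9-i) for i = 5..9:
  i=5: C(9,5)·!4 = 126·9 = 1134
  i=6: C(9,6)·!3 = 84·2 = 168
  i=7: C(9,7)·!2 = 36·1 = 36
  i=8: C(9,8)·!1 = 9·0 = 0
  i=9: C(9,9)·!0 = 1·1 = 1
Total = 1339.

1339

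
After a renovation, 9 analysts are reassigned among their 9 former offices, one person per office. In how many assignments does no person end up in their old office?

133496

Use !n = n·!(n-1) + (-1)^n.
!9 = 9·14833 - 1 = 133496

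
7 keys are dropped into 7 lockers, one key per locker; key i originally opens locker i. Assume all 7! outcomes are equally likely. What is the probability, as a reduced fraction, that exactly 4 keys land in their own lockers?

1/72

Favorable outcomes: C(7,4)·!3 = 35·2 = 70.
Total outcomes: 7! = 5040.
Probability = 70/5040 = 1/72.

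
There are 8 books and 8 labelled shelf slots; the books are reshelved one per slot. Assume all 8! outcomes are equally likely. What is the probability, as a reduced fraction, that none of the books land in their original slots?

2119/5760

Favorable outcomes: !8 = 14833.
Total outcomes: 8! = 40320.
Probability = 14833/40320 = 2119/5760.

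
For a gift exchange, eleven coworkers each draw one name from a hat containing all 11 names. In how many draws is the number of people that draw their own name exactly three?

Choose which 3 of the 11 are fixed: C(11,3) = 165.
The remaining 8 must be deranged: !8 = 14833.
Total: 165 × 14833 = 2447445.

2447445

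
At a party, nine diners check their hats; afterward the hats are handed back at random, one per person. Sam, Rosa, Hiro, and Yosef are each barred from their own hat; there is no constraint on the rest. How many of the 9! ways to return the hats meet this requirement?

Inclusion-exclusion on the 4 forbidden self-matches:
Σ_{j=0}^{4} (-1)^j C(4,j)(9-j)!
= C(4,0)·9! - C(4,1)·8! + C(4,2)·7! - C(4,3)·6! + C(4,4)·5!
= 362880 - 161280 + 30240 - 2880 + 120
= 229080

229080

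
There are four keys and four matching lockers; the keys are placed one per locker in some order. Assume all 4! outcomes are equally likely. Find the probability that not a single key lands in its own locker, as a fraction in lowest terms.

Favorable outcomes: !4 = 9.
Total outcomes: 4! = 24.
Probability = 9/24 = 3/8.

3/8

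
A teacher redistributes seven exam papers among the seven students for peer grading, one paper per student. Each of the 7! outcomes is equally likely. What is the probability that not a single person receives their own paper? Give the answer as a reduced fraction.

Favorable outcomes: !7 = 1854.
Total outcomes: 7! = 5040.
Probability = 1854/5040 = 103/280.

103/280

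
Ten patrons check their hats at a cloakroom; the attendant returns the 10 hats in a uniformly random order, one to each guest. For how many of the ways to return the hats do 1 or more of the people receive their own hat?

2293839

Sum C(10,i)·!(10-i) for i = 1..10:
  i=1: C(10,1)·!9 = 10·133496 = 1334960
  i=2: C(10,2)·!8 = 45·14833 = 667485
  i=3: C(10,3)·!7 = 120·1854 = 222480
  i=4: C(10,4)·!6 = 210·265 = 55650
  i=5: C(10,5)·!5 = 252·44 = 11088
  i=6: C(10,6)·!4 = 210·9 = 1890
  i=7: C(10,7)·!3 = 120·2 = 240
  i=8: C(10,8)·!2 = 45·1 = 45
  i=9: C(10,9)·!1 = 10·0 = 0
  i=10: C(10,10)·!0 = 1·1 = 1
Total = 2293839.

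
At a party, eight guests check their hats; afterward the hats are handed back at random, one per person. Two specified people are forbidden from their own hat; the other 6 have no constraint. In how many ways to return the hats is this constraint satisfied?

30960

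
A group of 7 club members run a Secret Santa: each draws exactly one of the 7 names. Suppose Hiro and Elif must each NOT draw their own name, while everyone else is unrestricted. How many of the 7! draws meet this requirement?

Let A_j be the event that the j-th constrained one is fixed. By inclusion-exclusion over the 2 events:
Σ_{j=0}^{2} (-1)^j C(2,j)(7-j)!
= C(2,0)·7! - C(2,1)·6! + C(2,2)·5!
= 5040 - 1440 + 120
= 3720

3720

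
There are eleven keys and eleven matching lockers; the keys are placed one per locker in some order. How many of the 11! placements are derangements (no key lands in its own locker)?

14684570

!11 = 11! · Σ_{k=0}^{11} (-1)^k/k!
= 11! - 11!/1! + 11!/2! - 11!/3! + 11!/4! - 11!/5! + 11!/6! - 11!/7! + 11!/8! - 11!/9! + 11!/10! - 11!/11!
= 39916800 - 39916800 + 19958400 - 6652800 + 1663200 - 332640 + 55440 - 7920 + 990 - 110 + 11 - 1
= 14684570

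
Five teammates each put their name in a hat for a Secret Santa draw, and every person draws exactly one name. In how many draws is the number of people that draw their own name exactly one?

Pick the single fixed position: C(5,1) = 5 ways.
The remaining 4 must be deranged: !4 = 9.
Total: 5 × 9 = 45.

45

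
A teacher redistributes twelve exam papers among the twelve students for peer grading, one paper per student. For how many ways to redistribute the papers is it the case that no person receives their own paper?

176214841

The subfactorial !12 = [12!/e] (nearest integer).
12! = 479001600, and 479001600/e ≈ 176214840.93, so !12 = 176214841.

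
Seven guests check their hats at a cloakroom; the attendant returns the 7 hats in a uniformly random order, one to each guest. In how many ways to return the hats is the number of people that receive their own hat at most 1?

3709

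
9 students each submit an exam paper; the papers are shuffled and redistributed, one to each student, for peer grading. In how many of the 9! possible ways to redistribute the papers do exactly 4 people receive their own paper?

5544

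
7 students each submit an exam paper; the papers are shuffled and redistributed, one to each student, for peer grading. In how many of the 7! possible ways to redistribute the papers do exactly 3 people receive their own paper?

Choose which 3 of the 7 are fixed: C(7,3) = 35.
The other 4 form a derangement: !4 = 9.
Total: 35 × 9 = 315.

315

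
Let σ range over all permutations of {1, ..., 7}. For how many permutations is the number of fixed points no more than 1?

3709

# with exactly i fixed is C(7,i)·!(7-i); sum over i=0..1:
  i=0: C(7,0)·!7 = 1·1854 = 1854
  i=1: C(7,1)·!6 = 7·265 = 1855
Total = 3709.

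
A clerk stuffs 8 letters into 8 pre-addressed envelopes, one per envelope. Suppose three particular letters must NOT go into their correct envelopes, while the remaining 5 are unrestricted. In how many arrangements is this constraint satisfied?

Inclusion-exclusion on the 3 forbidden self-matches:
Σ_{j=0}^{3} (-1)^j C(3,j)(8-j)!
= C(3,0)·8! - C(3,1)·7! + C(3,2)·6! - C(3,3)·5!
= 40320 - 15120 + 2160 - 120
= 27240

27240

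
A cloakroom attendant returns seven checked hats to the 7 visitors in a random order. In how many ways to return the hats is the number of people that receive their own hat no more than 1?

# with exactly i fixed is C(7,i)·!(7-i); sum over i=0..1:
  i=0: C(7,0)·!7 = 1·1854 = 1854
  i=1: C(7,1)·!6 = 7·265 = 1855
Total = 3709.

3709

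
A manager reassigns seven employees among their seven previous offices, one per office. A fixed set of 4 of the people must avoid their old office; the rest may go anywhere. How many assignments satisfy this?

2790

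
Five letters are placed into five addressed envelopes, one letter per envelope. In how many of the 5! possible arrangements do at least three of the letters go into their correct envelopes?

Sum C(5,i)·!(5-i) for i = 3..5:
  i=3: C(5,3)·!2 = 10·1 = 10
  i=4: C(5,4)·!1 = 5·0 = 0
  i=5: C(5,5)·!0 = 1·1 = 1
Total = 11.

11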